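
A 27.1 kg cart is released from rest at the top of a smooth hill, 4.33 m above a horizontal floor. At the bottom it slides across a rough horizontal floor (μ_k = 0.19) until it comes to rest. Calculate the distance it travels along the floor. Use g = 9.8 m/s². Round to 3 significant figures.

d = 22.8 m

Energy bookkeeping (friction removes W_f = μ_k N d):
At rest all PE has been dissipated by friction: mgh = μ_k m g d
d = h/μ_k = 4.33/0.19 = 22.79 m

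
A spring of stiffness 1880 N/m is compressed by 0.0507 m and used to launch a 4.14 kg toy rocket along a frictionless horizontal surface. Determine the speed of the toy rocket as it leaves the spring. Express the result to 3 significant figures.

Conservation of energy: ½kx² = ½mv²
v = x√(k/m) = 0.0507 × √(1880/4.14) = 1.080 m/s

v = 1.08 m/s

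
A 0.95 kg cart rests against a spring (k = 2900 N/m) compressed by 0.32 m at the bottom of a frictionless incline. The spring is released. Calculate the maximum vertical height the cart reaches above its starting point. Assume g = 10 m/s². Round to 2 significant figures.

Energy conservation from release to the highest point: ½kx² = mgh
h = kx²/(2mg) = (2900)(0.32)²/(2 × 0.95 × 10) = 15.63 m

h = 16 m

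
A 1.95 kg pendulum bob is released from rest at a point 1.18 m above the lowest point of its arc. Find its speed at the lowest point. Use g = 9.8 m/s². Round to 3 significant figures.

Energy conservation between the two points: mgh = ½mv²
v = √(2gh) = √(2 × 9.8 × 1.18) = √23.128 = 4.809 m/s

v = 4.81 m/s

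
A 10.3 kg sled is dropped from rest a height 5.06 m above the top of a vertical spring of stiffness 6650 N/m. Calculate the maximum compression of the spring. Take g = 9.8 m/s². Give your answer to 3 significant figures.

x = 0.407 m

Measuring PE from the top of the relaxed spring, at max compression the sled has dropped H + x with zero KE, so:
mg(H + x) = ½kx²
½(6650)x² − (10.3)(9.8)x − (10.3)(9.8)(5.06) = 0
3325x² − 100.9x − 510.8 = 0
x = [100.9 + √(10189 + 6.7931e+06)]/(2 × 3325) = 0.4074 m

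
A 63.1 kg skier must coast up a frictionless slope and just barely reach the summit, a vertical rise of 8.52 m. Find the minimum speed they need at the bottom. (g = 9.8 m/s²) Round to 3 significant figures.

v = 12.9 m/s

At the top they are momentarily at rest, so all KE converts to PE: ½mv² = mgh
v = √(2gh) = √(2 × 9.8 × 8.52) = 12.92 m/s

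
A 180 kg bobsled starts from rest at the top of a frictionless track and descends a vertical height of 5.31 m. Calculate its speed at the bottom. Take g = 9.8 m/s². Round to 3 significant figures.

v = 10.2 m/s

Equating total energy at the two states: mgh = ½mv²
The mass cancels from both sides.
v = √(2gh) = √(2 × 9.8 × 5.31) = √104.08 = 10.20 m/s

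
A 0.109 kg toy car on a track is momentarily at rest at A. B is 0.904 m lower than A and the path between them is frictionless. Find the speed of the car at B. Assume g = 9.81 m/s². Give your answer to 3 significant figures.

v = 4.21 m/s

Energy conservation between the two points: mgh = ½mv²
The mass cancels from both sides.
v = √(2gh) = √(2 × 9.81 × 0.904) = √17.736 = 4.211 m/s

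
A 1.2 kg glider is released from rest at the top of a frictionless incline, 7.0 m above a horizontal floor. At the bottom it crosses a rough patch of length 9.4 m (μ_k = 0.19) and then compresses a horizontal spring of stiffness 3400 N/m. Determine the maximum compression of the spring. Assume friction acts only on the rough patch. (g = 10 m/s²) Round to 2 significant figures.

Initial energy: E₁ = mgh = (1.2)(10)(7.0) = 84.000 J
Friction removes W_f = μ_k mg d = (0.19)(1.2)(10)(9.4) = 21.43 J
Energy reaching the spring: E = 84.000 − 21.43 = 62.568 J
At max compression ½kx² = E ⇒ x = √(2E/k) = √(2 × 62.568/3400) = 0.1918 m

x = 0.19 m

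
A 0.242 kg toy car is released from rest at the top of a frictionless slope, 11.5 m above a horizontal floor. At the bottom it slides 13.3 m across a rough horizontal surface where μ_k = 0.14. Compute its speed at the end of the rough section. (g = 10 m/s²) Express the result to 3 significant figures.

v = 13.9 m/s

Energy at the top = energy at the end + work done against friction:
mgh = ½mv² + μ_k m g d
W_f = μ_k mg d = (0.14)(0.242)(10)(13.3) = 4.506 J
½mv² = mgh − W_f = 27.830 − 4.506 = 23.324 J
v = √(2 × 23.324/0.242) = 13.88 m/s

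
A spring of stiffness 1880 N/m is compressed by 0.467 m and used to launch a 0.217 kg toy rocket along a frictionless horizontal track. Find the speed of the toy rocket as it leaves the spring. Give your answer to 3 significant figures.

v = 43.5 m/s

Conservation of energy: ½kx² = ½mv²
v = x√(k/m) = 0.467 × √(1880/0.217) = 43.47 m/s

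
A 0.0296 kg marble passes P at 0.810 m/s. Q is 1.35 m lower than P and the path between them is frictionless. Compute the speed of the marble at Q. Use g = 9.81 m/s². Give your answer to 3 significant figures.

Mechanical energy is conserved (no friction): ½mv₀² + mgh = ½mv²
The mass cancels from both sides.
v² = v₀² + 2gh = (0.810)² + 2(9.81)(1.35) = 27.143
v = √27.143 = 5.210 m/s

v = 5.21 m/s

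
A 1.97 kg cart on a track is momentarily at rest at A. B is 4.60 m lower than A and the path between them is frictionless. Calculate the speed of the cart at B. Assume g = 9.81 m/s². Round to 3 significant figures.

v = 9.50 m/s

By conservation of mechanical energy, mgh = ½mv²
The mass cancels from both sides.
v = √(2gh) = √(2 × 9.81 × 4.60) = √90.252 = 9.500 m/s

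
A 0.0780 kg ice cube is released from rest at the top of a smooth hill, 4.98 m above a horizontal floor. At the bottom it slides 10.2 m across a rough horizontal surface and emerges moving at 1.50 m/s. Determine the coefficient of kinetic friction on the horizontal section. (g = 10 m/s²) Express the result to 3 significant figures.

Applying the work–energy principle:
mgh = ½mv² + μ_k m g d
mgh = 3.8844 J; ½mv² = 0.087750 J
W_f = 3.8844 − 0.087750 = 3.797 J
μ_k = W_f/(mg·d) = 3.797/(0.7800 × 10.2) = 0.4772

μ_k = 0.477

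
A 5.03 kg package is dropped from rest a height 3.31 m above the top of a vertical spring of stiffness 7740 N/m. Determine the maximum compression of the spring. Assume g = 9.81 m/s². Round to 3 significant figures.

Let x be the compression. The total drop is H + x, and the package is instantaneously at rest at max compression, so energy conservation gives:
mg(H + x) = ½kx²
½(7740)x² − (5.03)(9.81)x − (5.03)(9.81)(3.31) = 0
3870x² − 49.34x − 163.3 = 0
x = [49.34 + √(2435 + 2.5283e+06)]/(2 × 3870) = 0.2119 m

x = 0.212 m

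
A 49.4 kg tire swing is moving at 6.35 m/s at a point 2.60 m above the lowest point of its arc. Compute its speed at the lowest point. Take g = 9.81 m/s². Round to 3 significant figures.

v = 9.56 m/s

Energy conservation between the two points: ½mv₀² + mgh = ½mv²
The mass cancels from both sides.
v² = v₀² + 2gh = (6.35)² + 2(9.81)(2.60) = 91.335
v = √91.335 = 9.557 m/s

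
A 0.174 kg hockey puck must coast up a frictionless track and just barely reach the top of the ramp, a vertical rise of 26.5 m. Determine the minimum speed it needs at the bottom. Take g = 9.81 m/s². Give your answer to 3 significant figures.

v = 22.8 m/s

At the top it is momentarily at rest, so all KE converts to PE: ½mv² = mgh
v = √(2gh) = √(2 × 9.81 × 26.5) = 22.80 m/s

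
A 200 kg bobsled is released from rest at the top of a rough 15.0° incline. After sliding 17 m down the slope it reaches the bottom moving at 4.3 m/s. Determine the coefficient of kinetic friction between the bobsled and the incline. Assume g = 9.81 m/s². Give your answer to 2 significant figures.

mgh = ½mv² + μ_k (mg cosθ) L, with h = L sinθ
mgL sinθ = 8632.7 J; ½mv² = 1849.0 J
W_f = 8632.7 − 1849.0 = 6784 J
μ_k = W_f/(mg cosθ · L) = 6784/(1895 × 17) = 0.2106

μ_k = 0.21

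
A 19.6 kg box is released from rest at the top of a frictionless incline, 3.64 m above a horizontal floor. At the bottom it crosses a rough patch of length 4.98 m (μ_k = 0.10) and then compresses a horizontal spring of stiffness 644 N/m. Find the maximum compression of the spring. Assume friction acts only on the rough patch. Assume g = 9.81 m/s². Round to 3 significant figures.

Initial energy: E₁ = mgh = (19.6)(9.81)(3.64) = 699.88 J
Friction removes W_f = μ_k mg d = (0.10)(19.6)(9.81)(4.98) = 95.75 J
Energy reaching the spring: E = 699.88 − 95.75 = 604.13 J
At max compression ½kx² = E ⇒ x = √(2E/k) = √(2 × 604.13/644) = 1.370 m

x = 1.37 m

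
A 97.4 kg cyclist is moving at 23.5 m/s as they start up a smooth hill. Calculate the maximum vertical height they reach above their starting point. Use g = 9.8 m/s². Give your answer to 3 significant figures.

By energy conservation, ½mv² = mgh
h = v²/(2g) = 23.5²/(2 × 9.8) = 28.18 m

h = 28.2 m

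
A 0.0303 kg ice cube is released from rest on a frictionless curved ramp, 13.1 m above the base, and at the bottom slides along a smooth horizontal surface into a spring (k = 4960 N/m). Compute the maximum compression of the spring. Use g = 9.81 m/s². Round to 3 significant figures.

Energy conservation (no friction) from release to max compression: mgh = ½kx²
x = √(2mgh/k) = √(2 × 0.0303 × 9.81 × 13.1 / 4960) = 0.03962 m

x = 0.0396 m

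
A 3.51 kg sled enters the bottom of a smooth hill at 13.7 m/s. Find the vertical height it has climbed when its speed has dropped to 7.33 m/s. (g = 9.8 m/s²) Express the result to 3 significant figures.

h = 6.83 m

Energy balance between the two points: ½mv₁² = ½mv₂² + mgh
h = (v₁² − v₂²)/(2g) = (13.7² − 7.33²)/(2 × 9.8) = 6.835 m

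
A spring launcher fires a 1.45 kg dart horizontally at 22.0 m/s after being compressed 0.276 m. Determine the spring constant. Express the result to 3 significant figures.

Energy stored in the spring equals the launch KE: ½kx² = ½mv²
k = mv²/x² = (1.45)(22.0)²/(0.276)² = 9213 N/m

k = 9210 N/m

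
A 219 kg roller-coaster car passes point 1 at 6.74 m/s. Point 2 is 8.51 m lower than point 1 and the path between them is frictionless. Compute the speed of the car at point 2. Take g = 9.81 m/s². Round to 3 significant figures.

Energy conservation between the two points: ½mv₀² + mgh = ½mv²
The mass cancels from both sides.
v² = v₀² + 2gh = (6.74)² + 2(9.81)(8.51) = 212.39
v = √212.39 = 14.57 m/s

v = 14.6 m/s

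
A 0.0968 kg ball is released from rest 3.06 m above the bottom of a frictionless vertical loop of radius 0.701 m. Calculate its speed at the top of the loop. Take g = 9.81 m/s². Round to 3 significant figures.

v = 5.70 m/s

Energy conservation: mgh = ½mv_top² + mg(2r)
v_top² = 2g(h − 2r) = 2(9.81)(3.06 − 1.402) = 32.53
v_top = 5.704 m/s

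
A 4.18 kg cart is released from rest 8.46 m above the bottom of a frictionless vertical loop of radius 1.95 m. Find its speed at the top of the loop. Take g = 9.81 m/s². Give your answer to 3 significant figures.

Energy conservation: mgh = ½mv_top² + mg(2r)
v_top² = 2g(h − 2r) = 2(9.81)(8.46 − 3.900) = 89.47
v_top = 9.459 m/s

v = 9.46 m/s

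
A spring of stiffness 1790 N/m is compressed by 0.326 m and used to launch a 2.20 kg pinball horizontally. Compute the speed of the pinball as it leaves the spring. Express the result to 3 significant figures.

v = 9.30 m/s

Spring PE converts entirely to kinetic energy: ½kx² = ½mv²
v = x√(k/m) = 0.326 × √(1790/2.20) = 9.299 m/s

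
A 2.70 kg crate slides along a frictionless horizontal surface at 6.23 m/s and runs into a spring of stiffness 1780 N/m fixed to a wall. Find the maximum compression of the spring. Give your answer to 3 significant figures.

x = 0.243 m

Conservation of energy between contact and max compression: ½mv² = ½kx²
x = v√(m/k) = 6.23 × √(2.70/1780) = 0.2426 m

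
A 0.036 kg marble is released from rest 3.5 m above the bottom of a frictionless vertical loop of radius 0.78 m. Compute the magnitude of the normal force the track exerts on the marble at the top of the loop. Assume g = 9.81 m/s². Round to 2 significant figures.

N = 1.4 N

Energy from release to top (height 2r): mgh = ½mv_top² + mg(2r)
v_top² = 2g(h − 2r) = 2(9.81)(3.5 − 1.560) = 38.063 m²/s²
At the top, both N and weight point toward the centre: N + mg = mv_top²/r
N = m(v_top²/r − g) = 0.036(38.063/0.78 − 9.81) = 1.404 N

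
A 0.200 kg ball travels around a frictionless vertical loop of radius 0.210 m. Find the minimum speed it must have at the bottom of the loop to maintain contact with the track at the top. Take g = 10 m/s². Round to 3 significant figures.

v = 3.24 m/s

At the top: mg = mv_top²/r ⇒ v_top² = gr = 2.100 m²/s²
Energy from bottom to top (height 2r): ½mv_bot² = ½mv_top² + mg(2r)
v_bot² = gr + 4gr = 5gr = 10.50
v_bot = √(5gr) = 3.240 m/s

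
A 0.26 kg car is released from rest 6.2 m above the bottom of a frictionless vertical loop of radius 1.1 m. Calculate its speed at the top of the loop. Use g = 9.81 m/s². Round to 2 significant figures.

Energy conservation: mgh = ½mv_top² + mg(2r)
v_top² = 2g(h − 2r) = 2(9.81)(6.2 − 2.200) = 78.48
v_top = 8.859 m/s

v = 8.9 m/s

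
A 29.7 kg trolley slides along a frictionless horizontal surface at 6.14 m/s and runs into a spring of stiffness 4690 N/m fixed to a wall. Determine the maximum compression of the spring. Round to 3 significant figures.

At max compression the trolley is momentarily at rest: ½mv² = ½kx²
x = v√(m/k) = 6.14 × √(29.7/4690) = 0.4886 m

x = 0.489 m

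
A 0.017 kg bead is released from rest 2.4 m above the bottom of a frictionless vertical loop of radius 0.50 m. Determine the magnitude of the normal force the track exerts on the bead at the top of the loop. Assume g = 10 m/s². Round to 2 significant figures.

Energy from release to top (height 2r): mgh = ½mv_top² + mg(2r)
v_top² = 2g(h − 2r) = 2(10)(2.4 − 1.000) = 28.000 m²/s²
At the top, both N and weight point toward the centre: N + mg = mv_top²/r
N = m(v_top²/r − g) = 0.017(28.000/0.50 − 10) = 0.7820 N

N = 0.78 N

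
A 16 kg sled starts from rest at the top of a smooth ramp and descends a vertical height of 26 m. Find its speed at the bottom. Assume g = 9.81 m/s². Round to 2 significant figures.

Equating total energy at the two states: mgh = ½mv²
v = √(2gh) = √(2 × 9.81 × 26) = √510.12 = 22.59 m/s

v = 23 m/s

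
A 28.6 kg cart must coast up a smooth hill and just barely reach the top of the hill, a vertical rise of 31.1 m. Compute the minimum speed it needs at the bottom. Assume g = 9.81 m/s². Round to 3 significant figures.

At the top it is momentarily at rest, so all KE converts to PE: ½mv² = mgh
v = √(2gh) = √(2 × 9.81 × 31.1) = 24.70 m/s

v = 24.7 m/s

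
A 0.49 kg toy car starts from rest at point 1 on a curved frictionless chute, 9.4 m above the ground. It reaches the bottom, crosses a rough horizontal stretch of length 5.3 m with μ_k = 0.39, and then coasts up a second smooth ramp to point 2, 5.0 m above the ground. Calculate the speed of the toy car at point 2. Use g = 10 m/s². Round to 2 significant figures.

v = 6.8 m/s

Energy at 1: mgh₁ = (0.49)(10)(9.4) = 46.060 J
Friction loss: W_f = μ_k mg d = 10.13 J
At 2: ½mv² + mgh₂ = mgh₁ − W_f
½mv² = 46.060 − 10.13 − 24.500 = 11.432 J
v = √(2 × 11.432/0.49) = 6.831 m/s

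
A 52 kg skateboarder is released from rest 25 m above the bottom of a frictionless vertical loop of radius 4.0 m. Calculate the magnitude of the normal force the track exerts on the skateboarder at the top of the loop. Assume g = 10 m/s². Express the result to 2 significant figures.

N = 3900 N

Energy from release to top (height 2r): mgh = ½mv_top² + mg(2r)
v_top² = 2g(h − 2r) = 2(10)(25 − 8.000) = 340.00 m²/s²
At the top, both N and weight point toward the centre: N + mg = mv_top²/r
N = m(v_top²/r − g) = 52(340.00/4.0 − 10) = 3900 N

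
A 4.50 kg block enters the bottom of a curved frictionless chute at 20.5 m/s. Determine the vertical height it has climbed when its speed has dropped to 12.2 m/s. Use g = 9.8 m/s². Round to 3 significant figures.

h = 13.8 m

Energy balance between the two points: ½mv₁² = ½mv₂² + mgh
h = (v₁² − v₂²)/(2g) = (20.5² − 12.2²)/(2 × 9.8) = 13.85 m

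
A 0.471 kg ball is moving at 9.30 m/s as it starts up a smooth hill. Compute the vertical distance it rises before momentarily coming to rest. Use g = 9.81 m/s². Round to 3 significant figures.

By energy conservation, ½mv² = mgh
h = v²/(2g) = 9.30²/(2 × 9.81) = 4.408 m

h = 4.41 m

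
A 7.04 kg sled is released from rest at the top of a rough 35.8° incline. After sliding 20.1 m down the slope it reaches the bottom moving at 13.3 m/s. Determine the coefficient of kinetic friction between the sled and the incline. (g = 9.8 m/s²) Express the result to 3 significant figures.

Energy balance down the incline: mg L sinθ − ½mv² = μ_k (mg cosθ) L
mgL sinθ = 811.18 J; ½mv² = 622.65 J
W_f = 811.18 − 622.65 = 188.5 J
μ_k = W_f/(mg cosθ · L) = 188.5/(55.96 × 20.1) = 0.1676

μ_k = 0.168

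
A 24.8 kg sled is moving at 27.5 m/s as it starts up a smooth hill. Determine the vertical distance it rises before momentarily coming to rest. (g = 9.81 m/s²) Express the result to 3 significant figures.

h = 38.5 m

Setting KE at the bottom equal to PE gained: ½mv² = mgh
h = v²/(2g) = 27.5²/(2 × 9.81) = 38.54 m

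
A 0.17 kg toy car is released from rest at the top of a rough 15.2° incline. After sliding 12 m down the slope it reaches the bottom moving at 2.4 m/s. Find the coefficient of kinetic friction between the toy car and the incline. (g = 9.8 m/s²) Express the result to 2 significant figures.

μ_k = 0.25

Energy balance down the incline: mg L sinθ − ½mv² = μ_k (mg cosθ) L
mgL sinθ = 5.2417 J; ½mv² = 0.48960 J
W_f = 5.2417 − 0.48960 = 4.752 J
μ_k = W_f/(mg cosθ · L) = 4.752/(1.608 × 12) = 0.2463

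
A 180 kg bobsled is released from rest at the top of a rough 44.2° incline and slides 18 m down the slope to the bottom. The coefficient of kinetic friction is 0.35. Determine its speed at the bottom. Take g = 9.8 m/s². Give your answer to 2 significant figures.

Energy: mgh = ½mv² + W_f, with h = L sinθ and W_f = μ_k (mg cosθ) L
mgh = mgL sinθ = (180)(9.8)(18)sin44.2° = 22136 J
W_f = μ_k mg cosθ · L = (0.35)(180)(9.8)cos44.2°·18 = 7967 J
½mv² = 22136 − 7967 = 14169 J
v = √(2 × 14169/180) = 12.55 m/s

v = 13 m/s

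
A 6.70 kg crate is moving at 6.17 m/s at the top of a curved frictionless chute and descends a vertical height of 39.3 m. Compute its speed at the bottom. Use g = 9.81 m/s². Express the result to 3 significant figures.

Mechanical energy is conserved (no friction): ½mv₀² + mgh = ½mv²
v² = v₀² + 2gh = (6.17)² + 2(9.81)(39.3) = 809.13
v = √809.13 = 28.45 m/s

v = 28.4 m/s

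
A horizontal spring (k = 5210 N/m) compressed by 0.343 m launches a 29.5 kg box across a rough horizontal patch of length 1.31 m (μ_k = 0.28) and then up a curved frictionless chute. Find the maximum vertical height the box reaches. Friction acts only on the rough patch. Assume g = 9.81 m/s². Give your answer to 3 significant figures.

h = 0.692 m

Spring energy: E₀ = ½kx² = ½(5210)(0.343)² = 306.48 J
Friction: W_f = μ_k mg d = (0.28)(29.5)(9.81)(1.31) = 106.2 J
Energy at base of ramp: E = 306.48 − 106.2 = 200.33 J
At max height all remaining energy is PE: mgh = E ⇒ h = E/(mg) = 200.33/(29.5 × 9.81) = 0.6922 m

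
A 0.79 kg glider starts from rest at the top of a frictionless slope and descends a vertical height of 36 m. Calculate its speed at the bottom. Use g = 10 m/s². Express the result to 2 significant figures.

v = 27 m/s

Equating total energy at the two states: mgh = ½mv²
The mass cancels from both sides.
v = √(2gh) = √(2 × 10 × 36) = √720.00 = 26.83 m/s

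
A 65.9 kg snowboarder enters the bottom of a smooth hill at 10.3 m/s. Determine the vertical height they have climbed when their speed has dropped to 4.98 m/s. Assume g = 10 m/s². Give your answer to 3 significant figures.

Energy balance between the two points: ½mv₁² = ½mv₂² + mgh
h = (v₁² − v₂²)/(2g) = (10.3² − 4.98²)/(2 × 10) = 4.064 m

h = 4.06 m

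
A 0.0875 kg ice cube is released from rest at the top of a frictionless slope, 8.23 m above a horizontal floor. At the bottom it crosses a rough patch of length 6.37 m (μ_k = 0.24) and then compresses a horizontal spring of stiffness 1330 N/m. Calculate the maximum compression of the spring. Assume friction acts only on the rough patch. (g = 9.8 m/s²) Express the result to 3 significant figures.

x = 0.0930 m

Initial energy: E₁ = mgh = (0.0875)(9.8)(8.23) = 7.0572 J
Friction removes W_f = μ_k mg d = (0.24)(0.0875)(9.8)(6.37) = 1.311 J
Energy reaching the spring: E = 7.0572 − 1.311 = 5.7463 J
At max compression ½kx² = E ⇒ x = √(2E/k) = √(2 × 5.7463/1330) = 0.09296 m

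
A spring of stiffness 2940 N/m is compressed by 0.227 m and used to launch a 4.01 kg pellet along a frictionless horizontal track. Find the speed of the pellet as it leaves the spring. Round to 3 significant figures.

v = 6.15 m/s

The pellet leaves the spring when the spring is at natural length, so ½kx² = ½mv²
v = x√(k/m) = 0.227 × √(2940/4.01) = 6.146 m/s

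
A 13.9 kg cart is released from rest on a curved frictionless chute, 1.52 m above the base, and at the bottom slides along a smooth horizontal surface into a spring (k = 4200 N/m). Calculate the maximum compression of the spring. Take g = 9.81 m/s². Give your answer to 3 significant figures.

x = 0.314 m

Gravitational PE at the top equals spring PE at max compression: mgh = ½kx²
x = √(2mgh/k) = √(2 × 13.9 × 9.81 × 1.52 / 4200) = 0.3142 m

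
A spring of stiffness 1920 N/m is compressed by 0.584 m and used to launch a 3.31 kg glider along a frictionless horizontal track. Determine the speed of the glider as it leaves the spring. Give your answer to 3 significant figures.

v = 14.1 m/s

Conservation of energy: ½kx² = ½mv²
v = x√(k/m) = 0.584 × √(1920/3.31) = 14.07 m/s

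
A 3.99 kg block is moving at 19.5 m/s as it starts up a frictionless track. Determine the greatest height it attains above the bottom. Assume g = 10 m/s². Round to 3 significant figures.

Setting KE at the bottom equal to PE gained: ½mv² = mgh
h = v²/(2g) = 19.5²/(2 × 10) = 19.01 m

h = 19.0 m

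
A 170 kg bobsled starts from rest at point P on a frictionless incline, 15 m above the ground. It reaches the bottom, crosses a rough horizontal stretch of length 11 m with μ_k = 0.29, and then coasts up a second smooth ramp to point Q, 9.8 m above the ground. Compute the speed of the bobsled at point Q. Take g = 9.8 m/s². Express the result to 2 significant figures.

Energy at P: mgh₁ = (170)(9.8)(15) = 24990 J
Friction loss: W_f = μ_k mg d = 5315 J
At Q: ½mv² + mgh₂ = mgh₁ − W_f
½mv² = 24990 − 5315 − 16327 = 3348.7 J
v = √(2 × 3348.7/170) = 6.277 m/s

v = 6.3 m/s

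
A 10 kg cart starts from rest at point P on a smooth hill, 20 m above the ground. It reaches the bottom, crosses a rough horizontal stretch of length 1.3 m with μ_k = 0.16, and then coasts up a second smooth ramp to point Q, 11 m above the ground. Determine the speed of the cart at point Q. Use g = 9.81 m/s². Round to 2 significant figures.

Energy at P: mgh₁ = (10)(9.81)(20) = 1962.0 J
Friction loss: W_f = μ_k mg d = 20.40 J
At Q: ½mv² + mgh₂ = mgh₁ − W_f
½mv² = 1962.0 − 20.40 − 1079.1 = 862.50 J
v = √(2 × 862.50/10) = 13.13 m/s

v = 13 m/s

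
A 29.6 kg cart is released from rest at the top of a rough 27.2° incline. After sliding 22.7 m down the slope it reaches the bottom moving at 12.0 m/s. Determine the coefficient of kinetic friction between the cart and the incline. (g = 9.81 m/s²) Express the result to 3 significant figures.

The energy dissipated by friction is the PE lost minus the KE gained:
mgL sinθ = 3013.0 J; ½mv² = 2131.2 J
W_f = 3013.0 − 2131.2 = 881.8 J
μ_k = W_f/(mg cosθ · L) = 881.8/(258.3 × 22.7) = 0.1504

μ_k = 0.150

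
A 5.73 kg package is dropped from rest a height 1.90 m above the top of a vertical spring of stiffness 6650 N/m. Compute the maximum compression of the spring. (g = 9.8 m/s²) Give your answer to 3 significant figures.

Measuring PE from the top of the relaxed spring, at max compression the package has dropped H + x with zero KE, so:
mg(H + x) = ½kx²
½(6650)x² − (5.73)(9.8)x − (5.73)(9.8)(1.90) = 0
3325x² − 56.15x − 106.7 = 0
x = [56.15 + √(3153 + 1.4190e+06)]/(2 × 3325) = 0.1878 m

x = 0.188 m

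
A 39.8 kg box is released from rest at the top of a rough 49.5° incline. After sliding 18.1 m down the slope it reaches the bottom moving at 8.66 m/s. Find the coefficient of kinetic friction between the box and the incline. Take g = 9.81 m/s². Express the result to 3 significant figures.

Energy balance down the incline: mg L sinθ − ½mv² = μ_k (mg cosθ) L
mgL sinθ = 5373.7 J; ½mv² = 1492.4 J
W_f = 5373.7 − 1492.4 = 3881 J
μ_k = W_f/(mg cosθ · L) = 3881/(253.6 × 18.1) = 0.8457

μ_k = 0.846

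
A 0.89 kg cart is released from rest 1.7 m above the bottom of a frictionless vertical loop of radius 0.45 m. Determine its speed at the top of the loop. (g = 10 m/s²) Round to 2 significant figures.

v = 4.0 m/s

Energy conservation: mgh = ½mv_top² + mg(2r)
v_top² = 2g(h − 2r) = 2(10)(1.7 − 0.9000) = 16.00
v_top = 4.000 m/s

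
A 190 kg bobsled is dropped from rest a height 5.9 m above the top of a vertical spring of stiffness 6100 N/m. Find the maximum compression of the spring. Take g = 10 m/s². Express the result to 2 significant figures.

Measuring PE from the top of the relaxed spring, at max compression the bobsled has dropped H + x with zero KE, so:
mg(H + x) = ½kx²
½(6100)x² − (190)(10)x − (190)(10)(5.9) = 0
3050x² − 1900x − 11210 = 0
x = [1900 + √(3.610e+06 + 1.3676e+08)]/(2 × 3050) = 2.254 m

x = 2.3 m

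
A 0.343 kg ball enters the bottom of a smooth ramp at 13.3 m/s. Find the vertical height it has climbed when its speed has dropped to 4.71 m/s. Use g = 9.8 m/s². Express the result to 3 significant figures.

h = 7.89 m

Energy balance between the two points: ½mv₁² = ½mv₂² + mgh
h = (v₁² − v₂²)/(2g) = (13.3² − 4.71²)/(2 × 9.8) = 7.893 m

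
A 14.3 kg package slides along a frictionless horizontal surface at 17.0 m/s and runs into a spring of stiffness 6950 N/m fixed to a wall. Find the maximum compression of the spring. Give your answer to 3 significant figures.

x = 0.771 m

Conservation of energy between contact and max compression: ½mv² = ½kx²
x = v√(m/k) = 17.0 × √(14.3/6950) = 0.7711 m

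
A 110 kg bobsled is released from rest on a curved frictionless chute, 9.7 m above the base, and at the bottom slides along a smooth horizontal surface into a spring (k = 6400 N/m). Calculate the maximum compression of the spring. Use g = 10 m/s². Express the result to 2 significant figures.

x = 1.8 m

Gravitational PE at the top equals spring PE at max compression: mgh = ½kx²
x = √(2mgh/k) = √(2 × 110 × 10 × 9.7 / 6400) = 1.826 m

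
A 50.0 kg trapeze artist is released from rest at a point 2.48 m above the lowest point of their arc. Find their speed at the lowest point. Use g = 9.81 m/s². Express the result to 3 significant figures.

Energy conservation between the two points: mgh = ½mv²
v = √(2gh) = √(2 × 9.81 × 2.48) = √48.658 = 6.975 m/s

v = 6.98 m/s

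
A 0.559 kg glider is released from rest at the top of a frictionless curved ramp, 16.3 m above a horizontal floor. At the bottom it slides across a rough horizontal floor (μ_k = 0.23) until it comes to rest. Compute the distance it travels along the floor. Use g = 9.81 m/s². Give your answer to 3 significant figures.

d = 70.9 m

Energy at the top = energy at the end + work done against friction:
At rest all PE has been dissipated by friction: mgh = μ_k m g d
d = h/μ_k = 16.3/0.23 = 70.87 m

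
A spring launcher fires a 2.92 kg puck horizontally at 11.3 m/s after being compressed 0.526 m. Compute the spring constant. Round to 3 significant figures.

k = 1350 N/m

Energy stored in the spring equals the launch KE: ½kx² = ½mv²
k = mv²/x² = (2.92)(11.3)²/(0.526)² = 1348 N/m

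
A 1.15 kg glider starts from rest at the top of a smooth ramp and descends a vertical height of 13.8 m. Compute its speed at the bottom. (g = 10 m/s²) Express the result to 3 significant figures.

Equating total energy at the two states: mgh = ½mv²
The mass cancels from both sides.
v = √(2gh) = √(2 × 10 × 13.8) = √276.00 = 16.61 m/s

v = 16.6 m/s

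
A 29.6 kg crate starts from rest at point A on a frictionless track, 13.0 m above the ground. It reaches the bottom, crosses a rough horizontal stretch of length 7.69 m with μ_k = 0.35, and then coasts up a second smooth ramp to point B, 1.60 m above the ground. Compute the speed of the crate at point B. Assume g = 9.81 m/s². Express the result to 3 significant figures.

Energy at A: mgh₁ = (29.6)(9.81)(13.0) = 3774.9 J
Friction loss: W_f = μ_k mg d = 781.5 J
At B: ½mv² + mgh₂ = mgh₁ − W_f
½mv² = 3774.9 − 781.5 − 464.60 = 2528.7 J
v = √(2 × 2528.7/29.6) = 13.07 m/s

v = 13.1 m/s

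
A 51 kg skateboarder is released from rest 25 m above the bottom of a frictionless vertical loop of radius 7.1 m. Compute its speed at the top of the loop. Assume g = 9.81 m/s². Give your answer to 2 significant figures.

v = 15 m/s

Energy conservation: mgh = ½mv_top² + mg(2r)
v_top² = 2g(h − 2r) = 2(9.81)(25 − 14.20) = 211.9
v_top = 14.56 m/s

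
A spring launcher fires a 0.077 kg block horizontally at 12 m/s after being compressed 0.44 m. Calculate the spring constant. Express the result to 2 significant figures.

Spring PE at full compression equals KE at release: ½kx² = ½mv²
k = mv²/x² = (0.077)(12)²/(0.44)² = 57.27 N/m

k = 57 N/m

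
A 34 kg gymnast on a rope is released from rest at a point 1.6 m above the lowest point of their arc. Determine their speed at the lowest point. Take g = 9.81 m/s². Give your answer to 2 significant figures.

Mechanical energy is conserved (no friction): mgh = ½mv²
v = √(2gh) = √(2 × 9.81 × 1.6) = √31.392 = 5.603 m/s

v = 5.6 m/s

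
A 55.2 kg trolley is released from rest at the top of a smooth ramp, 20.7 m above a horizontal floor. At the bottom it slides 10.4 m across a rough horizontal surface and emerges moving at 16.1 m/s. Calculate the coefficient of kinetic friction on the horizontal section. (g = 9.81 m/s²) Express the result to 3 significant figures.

μ_k = 0.720

Energy at the top = energy at the end + work done against friction:
mgh = ½mv² + μ_k m g d
mgh = 11209 J; ½mv² = 7154.2 J
W_f = 11209 − 7154.2 = 4055 J
μ_k = W_f/(mg·d) = 4055/(541.5 × 10.4) = 0.7200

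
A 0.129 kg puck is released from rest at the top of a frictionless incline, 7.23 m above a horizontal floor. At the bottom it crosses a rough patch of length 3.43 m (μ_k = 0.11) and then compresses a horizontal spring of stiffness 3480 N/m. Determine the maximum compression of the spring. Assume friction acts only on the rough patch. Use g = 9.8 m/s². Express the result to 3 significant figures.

x = 0.0706 m

Initial energy: E₁ = mgh = (0.129)(9.8)(7.23) = 9.1402 J
Friction removes W_f = μ_k mg d = (0.11)(0.129)(9.8)(3.43) = 0.4770 J
Energy reaching the spring: E = 9.1402 − 0.4770 = 8.6632 J
At max compression ½kx² = E ⇒ x = √(2E/k) = √(2 × 8.6632/3480) = 0.07056 m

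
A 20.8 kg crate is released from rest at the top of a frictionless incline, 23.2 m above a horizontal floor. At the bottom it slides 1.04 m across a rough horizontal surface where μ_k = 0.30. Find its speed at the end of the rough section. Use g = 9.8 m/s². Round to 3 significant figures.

Energy bookkeeping (friction removes W_f = μ_k N d):
mgh = ½mv² + μ_k m g d
W_f = μ_k mg d = (0.30)(20.8)(9.8)(1.04) = 63.60 J
½mv² = mgh − W_f = 4729.1 − 63.60 = 4665.5 J
v = √(2 × 4665.5/20.8) = 21.18 m/s

v = 21.2 m/s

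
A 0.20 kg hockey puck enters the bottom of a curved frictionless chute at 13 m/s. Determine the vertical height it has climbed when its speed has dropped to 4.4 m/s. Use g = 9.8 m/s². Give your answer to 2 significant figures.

Conservation of energy: ½mv₁² = ½mv₂² + mgh
h = (v₁² − v₂²)/(2g) = (13² − 4.4²)/(2 × 9.8) = 7.635 m

h = 7.6 m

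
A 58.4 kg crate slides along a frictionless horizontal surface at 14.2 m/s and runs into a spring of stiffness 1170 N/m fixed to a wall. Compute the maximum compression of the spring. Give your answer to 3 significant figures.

x = 3.17 m

Conservation of energy between contact and max compression: ½mv² = ½kx²
x = v√(m/k) = 14.2 × √(58.4/1170) = 3.173 m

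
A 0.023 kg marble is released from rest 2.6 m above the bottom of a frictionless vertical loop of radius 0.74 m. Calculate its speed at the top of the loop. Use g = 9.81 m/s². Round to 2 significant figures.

v = 4.7 m/s

Energy conservation: mgh = ½mv_top² + mg(2r)
v_top² = 2g(h − 2r) = 2(9.81)(2.6 − 1.480) = 21.97
v_top = 4.688 m/s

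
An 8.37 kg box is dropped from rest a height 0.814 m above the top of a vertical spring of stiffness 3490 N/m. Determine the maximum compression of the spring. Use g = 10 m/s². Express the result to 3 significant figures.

x = 0.223 m

Measuring PE from the top of the relaxed spring, at max compression the box has dropped H + x with zero KE, so:
mg(H + x) = ½kx²
½(3490)x² − (8.37)(10)x − (8.37)(10)(0.814) = 0
1745x² − 83.70x − 68.13 = 0
x = [83.70 + √(7006 + 475560)]/(2 × 1745) = 0.2230 m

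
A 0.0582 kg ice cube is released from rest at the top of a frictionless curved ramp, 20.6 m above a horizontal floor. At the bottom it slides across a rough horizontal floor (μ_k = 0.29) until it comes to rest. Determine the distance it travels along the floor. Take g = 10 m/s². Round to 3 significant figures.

d = 71.0 m

Energy at the top = energy at the end + work done against friction:
At rest all PE has been dissipated by friction: mgh = μ_k m g d
d = h/μ_k = 20.6/0.29 = 71.03 m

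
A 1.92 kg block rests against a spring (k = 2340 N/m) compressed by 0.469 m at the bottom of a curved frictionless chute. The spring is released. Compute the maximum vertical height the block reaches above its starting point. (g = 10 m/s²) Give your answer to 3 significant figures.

All spring PE becomes gravitational PE at the highest point: ½kx² = mgh
h = kx²/(2mg) = (2340)(0.469)²/(2 × 1.92 × 10) = 13.40 m

h = 13.4 m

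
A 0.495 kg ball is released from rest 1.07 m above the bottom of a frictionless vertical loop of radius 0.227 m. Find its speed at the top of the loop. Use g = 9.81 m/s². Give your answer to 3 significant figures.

Energy conservation: mgh = ½mv_top² + mg(2r)
v_top² = 2g(h − 2r) = 2(9.81)(1.07 − 0.4540) = 12.09
v_top = 3.476 m/s

v = 3.48 m/s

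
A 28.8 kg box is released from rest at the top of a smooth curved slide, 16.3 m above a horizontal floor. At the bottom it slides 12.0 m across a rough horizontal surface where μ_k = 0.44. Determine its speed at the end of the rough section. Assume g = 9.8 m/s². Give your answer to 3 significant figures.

Energy at the top = energy at the end + work done against friction:
mgh = ½mv² + μ_k m g d
W_f = μ_k mg d = (0.44)(28.8)(9.8)(12.0) = 1490 J
½mv² = mgh − W_f = 4600.5 − 1490 = 3110.3 J
v = √(2 × 3110.3/28.8) = 14.70 m/s

v = 14.7 m/s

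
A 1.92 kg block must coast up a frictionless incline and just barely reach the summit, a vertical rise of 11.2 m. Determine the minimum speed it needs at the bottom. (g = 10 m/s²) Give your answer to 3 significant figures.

v = 15.0 m/s

At the top it is momentarily at rest, so all KE converts to PE: ½mv² = mgh
v = √(2gh) = √(2 × 10 × 11.2) = 14.97 m/s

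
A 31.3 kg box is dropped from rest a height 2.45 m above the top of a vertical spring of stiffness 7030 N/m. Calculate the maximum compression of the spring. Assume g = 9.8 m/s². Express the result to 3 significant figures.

Take the reference level at the top of the uncompressed spring. At max compression the box has fallen H + x and is momentarily at rest:
mg(H + x) = ½kx²
½(7030)x² − (31.3)(9.8)x − (31.3)(9.8)(2.45) = 0
3515x² − 306.7x − 751.5 = 0
x = [306.7 + √(94089 + 1.0566e+07)]/(2 × 3515) = 0.5081 m

x = 0.508 m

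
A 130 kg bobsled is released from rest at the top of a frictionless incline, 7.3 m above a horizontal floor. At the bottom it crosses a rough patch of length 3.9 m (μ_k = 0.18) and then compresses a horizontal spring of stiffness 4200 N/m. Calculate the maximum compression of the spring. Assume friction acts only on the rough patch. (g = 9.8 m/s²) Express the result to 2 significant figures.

x = 2.0 m

Initial energy: E₁ = mgh = (130)(9.8)(7.3) = 9300.2 J
Friction removes W_f = μ_k mg d = (0.18)(130)(9.8)(3.9) = 894.3 J
Energy reaching the spring: E = 9300.2 − 894.3 = 8405.9 J
At max compression ½kx² = E ⇒ x = √(2E/k) = √(2 × 8405.9/4200) = 2.001 m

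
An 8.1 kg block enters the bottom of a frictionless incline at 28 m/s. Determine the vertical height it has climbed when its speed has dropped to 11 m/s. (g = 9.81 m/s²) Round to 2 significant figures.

h = 34 m

Energy balance between the two points: ½mv₁² = ½mv₂² + mgh
h = (v₁² − v₂²)/(2g) = (28² − 11²)/(2 × 9.81) = 33.79 m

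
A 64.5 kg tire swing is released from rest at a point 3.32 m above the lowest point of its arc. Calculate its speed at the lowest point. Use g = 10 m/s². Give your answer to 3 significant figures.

v = 8.15 m/s

Energy conservation between the two points: mgh = ½mv²
v = √(2gh) = √(2 × 10 × 3.32) = √66.400 = 8.149 m/s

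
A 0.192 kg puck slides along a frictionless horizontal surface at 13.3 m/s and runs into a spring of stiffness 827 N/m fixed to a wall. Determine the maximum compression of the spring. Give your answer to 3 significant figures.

All KE is stored as spring PE at maximum compression: ½mv² = ½kx²
x = v√(m/k) = 13.3 × √(0.192/827) = 0.2027 m

x = 0.203 m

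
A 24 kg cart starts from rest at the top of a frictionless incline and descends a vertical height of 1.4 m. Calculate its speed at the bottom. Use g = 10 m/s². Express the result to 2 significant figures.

v = 5.3 m/s

Mechanical energy is conserved (no friction): mgh = ½mv²
v = √(2gh) = √(2 × 10 × 1.4) = √28.000 = 5.292 m/s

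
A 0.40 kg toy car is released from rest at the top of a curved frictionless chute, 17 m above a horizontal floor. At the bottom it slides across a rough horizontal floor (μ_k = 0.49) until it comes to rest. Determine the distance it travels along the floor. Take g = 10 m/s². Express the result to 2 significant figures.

d = 35 m

Energy bookkeeping (friction removes W_f = μ_k N d):
At rest all PE has been dissipated by friction: mgh = μ_k m g d
d = h/μ_k = 17/0.49 = 34.69 m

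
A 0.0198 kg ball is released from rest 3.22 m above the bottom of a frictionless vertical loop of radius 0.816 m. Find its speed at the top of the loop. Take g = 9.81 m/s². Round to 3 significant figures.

v = 5.58 m/s

Energy conservation: mgh = ½mv_top² + mg(2r)
v_top² = 2g(h − 2r) = 2(9.81)(3.22 − 1.632) = 31.16
v_top = 5.582 m/s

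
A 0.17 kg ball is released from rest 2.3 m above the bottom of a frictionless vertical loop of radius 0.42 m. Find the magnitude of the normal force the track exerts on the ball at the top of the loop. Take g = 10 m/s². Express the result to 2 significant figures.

Energy from release to top (height 2r): mgh = ½mv_top² + mg(2r)
v_top² = 2g(h − 2r) = 2(10)(2.3 − 0.8400) = 29.200 m²/s²
At the top, both N and weight point toward the centre: N + mg = mv_top²/r
N = m(v_top²/r − g) = 0.17(29.200/0.42 − 10) = 10.12 N

N = 10 N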